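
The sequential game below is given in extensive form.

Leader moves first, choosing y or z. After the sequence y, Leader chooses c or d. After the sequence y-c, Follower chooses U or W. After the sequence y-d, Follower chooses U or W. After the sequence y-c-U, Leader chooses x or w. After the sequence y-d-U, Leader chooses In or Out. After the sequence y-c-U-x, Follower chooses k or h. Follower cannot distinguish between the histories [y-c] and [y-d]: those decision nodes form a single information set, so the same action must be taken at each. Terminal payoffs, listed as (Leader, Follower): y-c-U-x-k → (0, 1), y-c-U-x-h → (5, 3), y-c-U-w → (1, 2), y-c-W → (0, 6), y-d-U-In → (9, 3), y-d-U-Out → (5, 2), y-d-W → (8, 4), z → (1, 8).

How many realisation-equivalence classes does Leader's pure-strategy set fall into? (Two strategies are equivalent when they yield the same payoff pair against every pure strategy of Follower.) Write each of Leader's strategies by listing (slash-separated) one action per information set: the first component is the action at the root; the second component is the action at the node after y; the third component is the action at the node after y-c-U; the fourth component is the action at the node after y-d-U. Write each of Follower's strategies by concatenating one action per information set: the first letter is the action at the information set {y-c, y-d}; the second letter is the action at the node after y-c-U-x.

5

Leader has 16 pure strategies: y/c/x/In, y/c/x/Out, y/c/w/In, y/c/w/Out, y/d/x/In, y/d/x/Out, y/d/w/In, y/d/w/Out, z/c/x/In, z/c/x/Out, z/c/w/In, z/c/w/Out, z/d/x/In, z/d/x/Out, z/d/w/In, z/d/w/Out. Columns: Uk, Uh, Wk, Wh.
{y/c/x/In, y/c/x/Out} → row (0,1) (5,3) (0,6) (0,6)
{y/c/w/In, y/c/w/Out} → row (1,2) (1,2) (0,6) (0,6)
{y/d/x/In, y/d/w/In} → row (9,3) (9,3) (8,4) (8,4)
{y/d/x/Out, y/d/w/Out} → row (5,2) (5,2) (8,4) (8,4)
{z/c/x/In, z/c/x/Out, z/c/w/In, z/c/w/Out, z/d/x/In, z/d/x/Out, z/d/w/In, z/d/w/Out} → row (1,8) (1,8) (1,8) (1,8)
That's 5 distinct rows out of 16 strategies.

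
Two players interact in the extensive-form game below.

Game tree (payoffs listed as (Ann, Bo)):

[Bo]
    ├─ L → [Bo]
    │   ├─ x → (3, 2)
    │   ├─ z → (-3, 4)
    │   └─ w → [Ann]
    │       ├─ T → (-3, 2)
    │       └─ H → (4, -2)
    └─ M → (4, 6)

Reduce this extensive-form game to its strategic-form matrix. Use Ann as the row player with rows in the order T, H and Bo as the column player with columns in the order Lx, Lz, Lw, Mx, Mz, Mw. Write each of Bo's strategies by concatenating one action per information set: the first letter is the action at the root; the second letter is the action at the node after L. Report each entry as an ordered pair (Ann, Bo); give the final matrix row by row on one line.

T: (3,2) (-3,4) (-3,2) (4,6) (4,6) (4,6) | H: (3,2) (-3,4) (4,-2) (4,6) (4,6) (4,6)

           Lx       Lz       Lw       Mx       Mz       Mw
   T    (3,2)   (-3,4)   (-3,2)    (4,6)    (4,6)    (4,6)
   H    (3,2)   (-3,4)   (4,-2)    (4,6)    (4,6)    (4,6)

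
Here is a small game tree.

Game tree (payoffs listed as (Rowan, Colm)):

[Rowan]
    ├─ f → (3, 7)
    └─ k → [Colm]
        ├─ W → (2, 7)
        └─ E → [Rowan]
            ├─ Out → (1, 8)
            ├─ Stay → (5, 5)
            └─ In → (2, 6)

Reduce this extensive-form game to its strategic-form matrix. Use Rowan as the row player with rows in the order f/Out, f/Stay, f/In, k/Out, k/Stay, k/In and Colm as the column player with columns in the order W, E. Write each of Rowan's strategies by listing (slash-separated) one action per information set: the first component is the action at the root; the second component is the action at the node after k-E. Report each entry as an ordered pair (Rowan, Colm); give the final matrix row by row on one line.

Row f/Out: W→(3,7), E→(3,7)
Row f/Stay: W→(3,7), E→(3,7)
Row f/In: W→(3,7), E→(3,7)
Row k/Out: W→(2,7), E→(1,8)
Row k/Stay: W→(2,7), E→(5,5)
Row k/In: W→(2,7), E→(2,6)

f/Out: (3,7) (3,7) | f/Stay: (3,7) (3,7) | f/In: (3,7) (3,7) | k/Out: (2,7) (1,8) | k/Stay: (2,7) (5,5) | k/In: (2,7) (2,6)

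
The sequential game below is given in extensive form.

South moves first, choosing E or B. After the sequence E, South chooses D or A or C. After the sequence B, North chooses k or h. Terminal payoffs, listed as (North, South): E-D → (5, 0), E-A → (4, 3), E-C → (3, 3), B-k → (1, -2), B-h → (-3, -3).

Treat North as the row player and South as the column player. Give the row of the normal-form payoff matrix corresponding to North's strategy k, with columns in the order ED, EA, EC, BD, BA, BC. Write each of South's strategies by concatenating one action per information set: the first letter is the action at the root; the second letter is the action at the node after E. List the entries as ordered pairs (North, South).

(5,0) (4,3) (3,3) (1,-2) (1,-2) (1,-2)

vs ED: South plays E → South plays D at [E] → (5, 0)
vs EA: South plays E → South plays A at [E] → (4, 3)
vs EC: South plays E → South plays C at [E] → (3, 3)
vs BD: South plays B → North plays k at [B] → (1, -2)
vs BA: South plays B → North plays k at [B] → (1, -2)
vs BC: South plays B → North plays k at [B] → (1, -2)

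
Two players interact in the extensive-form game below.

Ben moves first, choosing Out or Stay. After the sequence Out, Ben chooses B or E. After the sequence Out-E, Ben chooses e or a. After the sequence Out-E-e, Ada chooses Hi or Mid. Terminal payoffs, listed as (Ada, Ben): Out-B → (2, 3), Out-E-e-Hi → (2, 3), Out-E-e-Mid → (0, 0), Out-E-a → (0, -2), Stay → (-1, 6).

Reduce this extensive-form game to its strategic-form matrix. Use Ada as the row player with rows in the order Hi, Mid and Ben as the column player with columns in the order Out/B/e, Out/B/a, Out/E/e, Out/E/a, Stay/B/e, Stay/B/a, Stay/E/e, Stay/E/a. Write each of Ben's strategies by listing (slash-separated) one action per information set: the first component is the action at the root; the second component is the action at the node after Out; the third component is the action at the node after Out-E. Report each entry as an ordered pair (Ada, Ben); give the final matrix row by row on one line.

Hi: (2,3) (2,3) (2,3) (0,-2) (-1,6) (-1,6) (-1,6) (-1,6) | Mid: (2,3) (2,3) (0,0) (0,-2) (-1,6) (-1,6) (-1,6) (-1,6)

Row Hi: Out/B/e→(2,3), Out/B/a→(2,3), Out/E/e→(2,3), Out/E/a→(0,-2), Stay/B/e→(-1,6), Stay/B/a→(-1,6), Stay/E/e→(-1,6), Stay/E/a→(-1,6)
Row Mid: Out/B/e→(2,3), Out/B/a→(2,3), Out/E/e→(0,0), Out/E/a→(0,-2), Stay/B/e→(-1,6), Stay/B/a→(-1,6), Stay/E/e→(-1,6), Stay/E/a→(-1,6)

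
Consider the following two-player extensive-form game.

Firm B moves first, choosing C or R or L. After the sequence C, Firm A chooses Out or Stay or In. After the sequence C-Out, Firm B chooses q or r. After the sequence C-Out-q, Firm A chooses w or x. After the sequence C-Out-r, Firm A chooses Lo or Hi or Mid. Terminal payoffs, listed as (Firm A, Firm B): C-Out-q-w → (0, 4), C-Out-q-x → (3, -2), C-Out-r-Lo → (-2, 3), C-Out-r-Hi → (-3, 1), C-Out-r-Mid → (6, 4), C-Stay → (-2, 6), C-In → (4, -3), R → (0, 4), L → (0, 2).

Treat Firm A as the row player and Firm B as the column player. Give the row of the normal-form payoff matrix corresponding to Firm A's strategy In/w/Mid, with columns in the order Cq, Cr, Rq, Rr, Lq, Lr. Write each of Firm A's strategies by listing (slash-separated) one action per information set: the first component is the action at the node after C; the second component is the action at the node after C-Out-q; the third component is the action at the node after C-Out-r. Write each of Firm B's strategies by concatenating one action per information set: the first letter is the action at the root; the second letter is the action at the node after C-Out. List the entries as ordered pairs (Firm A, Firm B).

vs Cq: Firm B plays C → Firm A plays In at [C] → (4, -3)
vs Cr: Firm B plays C → Firm A plays In at [C] → (4, -3)
vs Rq: Firm B plays R → (0, 4)
vs Rr: Firm B plays R → (0, 4)
vs Lq: Firm B plays L → (0, 2)
vs Lr: Firm B plays L → (0, 2)

(4,-3) (4,-3) (0,4) (0,4) (0,2) (0,2)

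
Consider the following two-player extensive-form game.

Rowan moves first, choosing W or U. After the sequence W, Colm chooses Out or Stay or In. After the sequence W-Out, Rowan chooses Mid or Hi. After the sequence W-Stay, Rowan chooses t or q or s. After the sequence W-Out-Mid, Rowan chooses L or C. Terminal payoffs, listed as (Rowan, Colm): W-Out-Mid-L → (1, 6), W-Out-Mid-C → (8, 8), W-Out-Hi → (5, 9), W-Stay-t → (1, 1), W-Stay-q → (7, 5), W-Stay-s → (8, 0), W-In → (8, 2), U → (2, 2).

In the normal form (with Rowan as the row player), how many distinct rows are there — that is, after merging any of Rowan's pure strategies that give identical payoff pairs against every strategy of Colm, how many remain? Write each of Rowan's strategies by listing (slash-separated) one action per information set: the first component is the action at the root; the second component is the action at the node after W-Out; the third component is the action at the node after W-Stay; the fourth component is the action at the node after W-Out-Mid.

10

Rowan has 24 pure strategies: W/Mid/t/L, W/Mid/t/C, W/Mid/q/L, W/Mid/q/C, W/Mid/s/L, W/Mid/s/C, W/Hi/t/L, W/Hi/t/C, W/Hi/q/L, W/Hi/q/C, W/Hi/s/L, W/Hi/s/C, U/Mid/t/L, U/Mid/t/C, U/Mid/q/L, U/Mid/q/C, U/Mid/s/L, U/Mid/s/C, U/Hi/t/L, U/Hi/t/C, U/Hi/q/L, U/Hi/q/C, U/Hi/s/L, U/Hi/s/C. Columns: Out, Stay, In.
{W/Mid/t/L} → row (1,6) (1,1) (8,2)
{W/Mid/t/C} → row (8,8) (1,1) (8,2)
{W/Mid/q/L} → row (1,6) (7,5) (8,2)
{W/Mid/q/C} → row (8,8) (7,5) (8,2)
{W/Mid/s/L} → row (1,6) (8,0) (8,2)
{W/Mid/s/C} → row (8,8) (8,0) (8,2)
{W/Hi/t/L, W/Hi/t/C} → row (5,9) (1,1) (8,2)
{W/Hi/q/L, W/Hi/q/C} → row (5,9) (7,5) (8,2)
{W/Hi/s/L, W/Hi/s/C} → row (5,9) (8,0) (8,2)
{U/Mid/t/L, U/Mid/t/C, U/Mid/q/L, U/Mid/q/C, U/Mid/s/L, U/Mid/s/C, U/Hi/t/L, U/Hi/t/C, U/Hi/q/L, U/Hi/q/C, U/Hi/s/L, U/Hi/s/C} → row (2,2) (2,2) (2,2)
That's 10 distinct rows out of 24 strategies.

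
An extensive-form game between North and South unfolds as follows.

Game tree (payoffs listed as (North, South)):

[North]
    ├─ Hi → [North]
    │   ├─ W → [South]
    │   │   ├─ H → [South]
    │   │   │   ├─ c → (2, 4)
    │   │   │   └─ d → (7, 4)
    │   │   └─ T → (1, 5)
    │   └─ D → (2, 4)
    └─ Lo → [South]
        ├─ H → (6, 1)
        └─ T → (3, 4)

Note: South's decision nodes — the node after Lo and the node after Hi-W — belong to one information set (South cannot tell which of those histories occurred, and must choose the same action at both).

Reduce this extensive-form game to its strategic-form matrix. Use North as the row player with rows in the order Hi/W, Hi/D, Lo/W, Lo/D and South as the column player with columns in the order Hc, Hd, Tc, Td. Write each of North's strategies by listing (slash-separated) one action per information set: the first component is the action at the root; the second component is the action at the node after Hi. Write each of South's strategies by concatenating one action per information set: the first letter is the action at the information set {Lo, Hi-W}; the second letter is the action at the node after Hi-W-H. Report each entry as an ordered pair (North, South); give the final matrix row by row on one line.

           Hc       Hd       Tc       Td
Hi/W    (2,4)    (7,4)    (1,5)    (1,5)
Hi/D    (2,4)    (2,4)    (2,4)    (2,4)
Lo/W    (6,1)    (6,1)    (3,4)    (3,4)
Lo/D    (6,1)    (6,1)    (3,4)    (3,4)

Hi/W: (2,4) (7,4) (1,5) (1,5) | Hi/D: (2,4) (2,4) (2,4) (2,4) | Lo/W: (6,1) (6,1) (3,4) (3,4) | Lo/D: (6,1) (6,1) (3,4) (3,4)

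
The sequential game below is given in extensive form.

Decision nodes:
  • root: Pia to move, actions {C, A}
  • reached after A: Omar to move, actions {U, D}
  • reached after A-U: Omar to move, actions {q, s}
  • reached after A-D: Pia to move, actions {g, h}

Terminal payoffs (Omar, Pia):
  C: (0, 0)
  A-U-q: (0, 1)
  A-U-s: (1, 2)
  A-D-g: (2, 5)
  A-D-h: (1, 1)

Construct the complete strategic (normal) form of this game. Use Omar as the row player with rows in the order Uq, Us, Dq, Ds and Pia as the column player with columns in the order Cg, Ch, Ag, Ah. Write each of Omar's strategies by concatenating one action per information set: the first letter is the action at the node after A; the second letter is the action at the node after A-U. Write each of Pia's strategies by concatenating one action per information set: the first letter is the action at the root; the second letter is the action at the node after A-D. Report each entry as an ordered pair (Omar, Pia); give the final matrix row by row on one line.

Uq: (0,0) (0,0) (0,1) (0,1) | Us: (0,0) (0,0) (1,2) (1,2) | Dq: (0,0) (0,0) (2,5) (1,1) | Ds: (0,0) (0,0) (2,5) (1,1)

           Cg       Ch       Ag       Ah
  Uq    (0,0)    (0,0)    (0,1)    (0,1)
  Us    (0,0)    (0,0)    (1,2)    (1,2)
  Dq    (0,0)    (0,0)    (2,5)    (1,1)
  Ds    (0,0)    (0,0)    (2,5)    (1,1)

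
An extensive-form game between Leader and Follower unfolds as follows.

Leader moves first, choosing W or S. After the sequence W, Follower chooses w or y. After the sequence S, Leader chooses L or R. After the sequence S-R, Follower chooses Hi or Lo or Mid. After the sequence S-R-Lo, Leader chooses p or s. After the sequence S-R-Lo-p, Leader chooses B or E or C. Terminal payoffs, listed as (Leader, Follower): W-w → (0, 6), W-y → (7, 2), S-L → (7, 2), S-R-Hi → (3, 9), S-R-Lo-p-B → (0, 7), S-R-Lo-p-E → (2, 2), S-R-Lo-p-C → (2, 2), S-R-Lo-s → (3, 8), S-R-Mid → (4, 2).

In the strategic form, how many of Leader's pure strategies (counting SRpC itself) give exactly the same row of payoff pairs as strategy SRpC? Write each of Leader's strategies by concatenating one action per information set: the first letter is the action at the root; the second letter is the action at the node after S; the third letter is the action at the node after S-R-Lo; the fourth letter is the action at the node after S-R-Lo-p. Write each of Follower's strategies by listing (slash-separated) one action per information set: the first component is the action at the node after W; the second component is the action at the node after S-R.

2

Row for SRpC (columns w/Hi, w/Lo, w/Mid, y/Hi, y/Lo, y/Mid): (3,9) (2,2) (4,2) (3,9) (2,2) (4,2).
Every one of Leader's information sets is on the play path for some reply by Follower when Leader follows SRpC.
Even so, SRpE happens to produce the same payoff in every column — so 2 strategies share this row.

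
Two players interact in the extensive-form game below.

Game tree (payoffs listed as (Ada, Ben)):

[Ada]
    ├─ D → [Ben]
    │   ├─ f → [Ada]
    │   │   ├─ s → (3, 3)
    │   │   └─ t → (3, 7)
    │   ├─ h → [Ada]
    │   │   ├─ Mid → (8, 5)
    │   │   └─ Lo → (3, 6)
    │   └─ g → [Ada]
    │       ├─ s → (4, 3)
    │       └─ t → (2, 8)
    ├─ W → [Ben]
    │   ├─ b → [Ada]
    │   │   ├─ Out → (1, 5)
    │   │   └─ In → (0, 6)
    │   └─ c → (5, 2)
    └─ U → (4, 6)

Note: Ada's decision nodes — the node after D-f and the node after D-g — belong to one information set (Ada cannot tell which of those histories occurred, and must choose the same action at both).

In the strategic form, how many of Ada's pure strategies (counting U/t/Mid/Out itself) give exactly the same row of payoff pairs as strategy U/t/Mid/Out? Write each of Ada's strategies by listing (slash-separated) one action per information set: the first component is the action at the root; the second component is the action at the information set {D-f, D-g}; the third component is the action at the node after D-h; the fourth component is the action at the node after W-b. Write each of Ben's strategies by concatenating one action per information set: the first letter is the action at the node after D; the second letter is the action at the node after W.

Row for U/t/Mid/Out (columns fb, fc, hb, hc, gb, gc): (4,6) (4,6) (4,6) (4,6) (4,6) (4,6).
Under U/t/Mid/Out, Ada's choice at the information set {D-f, D-g} and at the node after D-h and at the node after W-b can never be reached regardless of what Ben does, so varying those choices leaves every outcome unchanged.
Holding the reachable choices fixed and varying the unreachable ones freely already gives 2 × 2 × 2 = 8 equivalent strategies.
No other strategy reproduces this row, so those 8 are the full class: U/s/Mid/Out, U/s/Mid/In, U/s/Lo/Out, U/s/Lo/In, U/t/Mid/Out, U/t/Mid/In, U/t/Lo/Out, U/t/Lo/In.

8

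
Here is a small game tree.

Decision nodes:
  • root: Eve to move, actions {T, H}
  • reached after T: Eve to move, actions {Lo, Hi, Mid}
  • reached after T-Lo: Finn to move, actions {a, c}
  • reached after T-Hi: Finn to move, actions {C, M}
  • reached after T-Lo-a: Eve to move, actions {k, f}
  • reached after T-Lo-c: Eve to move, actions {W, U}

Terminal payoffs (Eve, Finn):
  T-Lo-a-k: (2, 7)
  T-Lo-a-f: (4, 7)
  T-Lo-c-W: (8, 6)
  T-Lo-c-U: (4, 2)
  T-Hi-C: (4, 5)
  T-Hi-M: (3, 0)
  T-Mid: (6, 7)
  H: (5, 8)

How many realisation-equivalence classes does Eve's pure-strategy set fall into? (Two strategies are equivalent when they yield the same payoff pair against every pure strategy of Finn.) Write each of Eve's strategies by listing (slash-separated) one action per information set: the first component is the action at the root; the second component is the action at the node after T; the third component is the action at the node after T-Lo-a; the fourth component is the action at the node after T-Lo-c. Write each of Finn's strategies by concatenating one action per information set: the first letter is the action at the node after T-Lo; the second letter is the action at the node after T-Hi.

Eve has 24 pure strategies: T/Lo/k/W, T/Lo/k/U, T/Lo/f/W, T/Lo/f/U, T/Hi/k/W, T/Hi/k/U, T/Hi/f/W, T/Hi/f/U, T/Mid/k/W, T/Mid/k/U, T/Mid/f/W, T/Mid/f/U, H/Lo/k/W, H/Lo/k/U, H/Lo/f/W, H/Lo/f/U, H/Hi/k/W, H/Hi/k/U, H/Hi/f/W, H/Hi/f/U, H/Mid/k/W, H/Mid/k/U, H/Mid/f/W, H/Mid/f/U. Columns: aC, aM, cC, cM.
{T/Lo/k/W} → row (2,7) (2,7) (8,6) (8,6)
{T/Lo/k/U} → row (2,7) (2,7) (4,2) (4,2)
{T/Lo/f/W} → row (4,7) (4,7) (8,6) (8,6)
{T/Lo/f/U} → row (4,7) (4,7) (4,2) (4,2)
{T/Hi/k/W, T/Hi/k/U, T/Hi/f/W, T/Hi/f/U} → row (4,5) (3,0) (4,5) (3,0)
{T/Mid/k/W, T/Mid/k/U, T/Mid/f/W, T/Mid/f/U} → row (6,7) (6,7) (6,7) (6,7)
{H/Lo/k/W, H/Lo/k/U, H/Lo/f/W, H/Lo/f/U, H/Hi/k/W, H/Hi/k/U, H/Hi/f/W, H/Hi/f/U, H/Mid/k/W, H/Mid/k/U, H/Mid/f/W, H/Mid/f/U} → row (5,8) (5,8) (5,8) (5,8)
That's 7 distinct rows out of 24 strategies.

7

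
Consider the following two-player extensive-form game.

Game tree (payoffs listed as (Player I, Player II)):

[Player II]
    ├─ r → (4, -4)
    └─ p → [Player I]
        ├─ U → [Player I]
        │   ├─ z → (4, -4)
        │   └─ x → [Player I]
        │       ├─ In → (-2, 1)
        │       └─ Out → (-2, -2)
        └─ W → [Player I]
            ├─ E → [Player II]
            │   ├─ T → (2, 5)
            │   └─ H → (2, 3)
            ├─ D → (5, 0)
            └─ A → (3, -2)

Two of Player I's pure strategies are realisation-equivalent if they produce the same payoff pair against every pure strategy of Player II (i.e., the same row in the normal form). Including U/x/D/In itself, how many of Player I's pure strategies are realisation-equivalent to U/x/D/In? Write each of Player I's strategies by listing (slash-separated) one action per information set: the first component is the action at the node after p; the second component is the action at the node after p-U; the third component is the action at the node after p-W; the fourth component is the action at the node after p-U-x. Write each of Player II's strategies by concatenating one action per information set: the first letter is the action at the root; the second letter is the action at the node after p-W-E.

3

Row for U/x/D/In (columns rT, rH, pT, pH): (4,-4) (4,-4) (-2,1) (-2,1).
Under U/x/D/In, Player I's choice at the node after p-W can never be reached regardless of what Player II does, so varying those choices leaves every outcome unchanged.
Holding the reachable choices fixed and varying the unreachable one freely already gives 3 equivalent strategies.
No other strategy reproduces this row, so those 3 are the full class: U/x/E/In, U/x/D/In, U/x/A/In.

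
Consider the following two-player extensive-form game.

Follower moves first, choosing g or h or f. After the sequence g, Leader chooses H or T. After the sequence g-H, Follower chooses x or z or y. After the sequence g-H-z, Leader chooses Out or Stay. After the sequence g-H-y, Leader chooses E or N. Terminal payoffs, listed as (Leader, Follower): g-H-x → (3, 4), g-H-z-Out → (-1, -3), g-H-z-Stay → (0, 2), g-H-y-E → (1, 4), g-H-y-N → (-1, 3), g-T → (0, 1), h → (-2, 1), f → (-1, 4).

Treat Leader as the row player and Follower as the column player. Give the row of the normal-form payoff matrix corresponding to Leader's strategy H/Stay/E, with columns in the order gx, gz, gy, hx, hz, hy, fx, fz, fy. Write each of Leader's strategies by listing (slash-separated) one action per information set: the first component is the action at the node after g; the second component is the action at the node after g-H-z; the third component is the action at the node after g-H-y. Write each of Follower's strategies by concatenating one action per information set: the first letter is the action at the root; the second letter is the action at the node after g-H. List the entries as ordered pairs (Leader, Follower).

(3,4) (0,2) (1,4) (-2,1) (-2,1) (-2,1) (-1,4) (-1,4) (-1,4)

vs gx: Follower plays g → Leader plays H at [g] → Follower plays x at [g-H] → (3, 4)
vs gz: Follower plays g → Leader plays H at [g] → Follower plays z at [g-H] → Leader plays Stay at [g-H-z] → (0, 2)
vs gy: Follower plays g → Leader plays H at [g] → Follower plays y at [g-H] → Leader plays E at [g-H-y] → (1, 4)
vs hx: Follower plays h → (-2, 1)
vs hz: Follower plays h → (-2, 1)
vs hy: Follower plays h → (-2, 1)
vs fx: Follower plays f → (-1, 4)
vs fz: Follower plays f → (-1, 4)
vs fy: Follower plays f → (-1, 4)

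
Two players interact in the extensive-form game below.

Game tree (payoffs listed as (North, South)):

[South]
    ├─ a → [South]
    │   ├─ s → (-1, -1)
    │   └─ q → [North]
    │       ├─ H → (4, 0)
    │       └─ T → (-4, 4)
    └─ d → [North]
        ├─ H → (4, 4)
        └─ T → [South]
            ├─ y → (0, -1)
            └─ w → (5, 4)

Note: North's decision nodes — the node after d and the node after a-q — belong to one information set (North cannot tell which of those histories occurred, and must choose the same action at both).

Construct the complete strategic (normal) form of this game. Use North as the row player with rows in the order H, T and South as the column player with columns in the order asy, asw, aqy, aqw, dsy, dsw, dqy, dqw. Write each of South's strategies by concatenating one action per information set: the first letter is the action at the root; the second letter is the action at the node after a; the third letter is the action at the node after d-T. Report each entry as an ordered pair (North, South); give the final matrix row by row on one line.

          asy      asw      aqy      aqw      dsy      dsw      dqy      dqw
   H  (-1,-1)  (-1,-1)    (4,0)    (4,0)    (4,4)    (4,4)    (4,4)    (4,4)
   T  (-1,-1)  (-1,-1)   (-4,4)   (-4,4)   (0,-1)    (5,4)   (0,-1)    (5,4)

H: (-1,-1) (-1,-1) (4,0) (4,0) (4,4) (4,4) (4,4) (4,4) | T: (-1,-1) (-1,-1) (-4,4) (-4,4) (0,-1) (5,4) (0,-1) (5,4)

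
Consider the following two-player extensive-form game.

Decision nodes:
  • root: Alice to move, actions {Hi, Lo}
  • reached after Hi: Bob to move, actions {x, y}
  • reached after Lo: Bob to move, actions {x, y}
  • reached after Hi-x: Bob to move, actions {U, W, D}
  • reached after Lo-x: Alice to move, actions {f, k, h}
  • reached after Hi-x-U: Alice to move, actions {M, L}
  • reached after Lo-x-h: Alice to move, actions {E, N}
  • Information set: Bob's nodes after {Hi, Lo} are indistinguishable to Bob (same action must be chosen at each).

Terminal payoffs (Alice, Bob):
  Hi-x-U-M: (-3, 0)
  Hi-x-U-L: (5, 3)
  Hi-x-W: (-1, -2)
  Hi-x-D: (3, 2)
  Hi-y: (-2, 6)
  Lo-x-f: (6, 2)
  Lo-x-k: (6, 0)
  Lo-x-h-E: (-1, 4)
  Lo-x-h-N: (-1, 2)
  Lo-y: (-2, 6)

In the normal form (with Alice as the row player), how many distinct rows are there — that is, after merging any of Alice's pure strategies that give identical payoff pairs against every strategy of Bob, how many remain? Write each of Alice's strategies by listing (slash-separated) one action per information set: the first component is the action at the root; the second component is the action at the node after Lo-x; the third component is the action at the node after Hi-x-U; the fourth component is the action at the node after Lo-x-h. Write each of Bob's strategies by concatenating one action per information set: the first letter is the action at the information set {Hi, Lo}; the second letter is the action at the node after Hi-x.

Alice has 24 pure strategies: Hi/f/M/E, Hi/f/M/N, Hi/f/L/E, Hi/f/L/N, Hi/k/M/E, Hi/k/M/N, Hi/k/L/E, Hi/k/L/N, Hi/h/M/E, Hi/h/M/N, Hi/h/L/E, Hi/h/L/N, Lo/f/M/E, Lo/f/M/N, Lo/f/L/E, Lo/f/L/N, Lo/k/M/E, Lo/k/M/N, Lo/k/L/E, Lo/k/L/N, Lo/h/M/E, Lo/h/M/N, Lo/h/L/E, Lo/h/L/N. Columns: xU, xW, xD, yU, yW, yD.
{Hi/f/M/E, Hi/f/M/N, Hi/k/M/E, Hi/k/M/N, Hi/h/M/E, Hi/h/M/N} → row (-3,0) (-1,-2) (3,2) (-2,6) (-2,6) (-2,6)
{Hi/f/L/E, Hi/f/L/N, Hi/k/L/E, Hi/k/L/N, Hi/h/L/E, Hi/h/L/N} → row (5,3) (-1,-2) (3,2) (-2,6) (-2,6) (-2,6)
{Lo/f/M/E, Lo/f/M/N, Lo/f/L/E, Lo/f/L/N} → row (6,2) (6,2) (6,2) (-2,6) (-2,6) (-2,6)
{Lo/k/M/E, Lo/k/M/N, Lo/k/L/E, Lo/k/L/N} → row (6,0) (6,0) (6,0) (-2,6) (-2,6) (-2,6)
{Lo/h/M/E, Lo/h/L/E} → row (-1,4) (-1,4) (-1,4) (-2,6) (-2,6) (-2,6)
{Lo/h/M/N, Lo/h/L/N} → row (-1,2) (-1,2) (-1,2) (-2,6) (-2,6) (-2,6)
That's 6 distinct rows out of 24 strategies.

6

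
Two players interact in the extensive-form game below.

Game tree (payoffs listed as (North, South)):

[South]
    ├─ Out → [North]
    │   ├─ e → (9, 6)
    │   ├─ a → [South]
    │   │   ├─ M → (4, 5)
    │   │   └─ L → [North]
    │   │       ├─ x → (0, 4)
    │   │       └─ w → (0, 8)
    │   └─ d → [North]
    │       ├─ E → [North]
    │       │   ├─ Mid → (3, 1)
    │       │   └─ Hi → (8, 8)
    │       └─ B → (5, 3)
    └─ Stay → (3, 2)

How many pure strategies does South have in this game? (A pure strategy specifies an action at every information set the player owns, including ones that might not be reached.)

South owns the root with actions {Out, Stay} — two choices.
South owns the node after Out-a with actions {M, L} — two choices.
A pure strategy fixes one action at each information set independently, so the count is the product 2 × 2 = 4.

4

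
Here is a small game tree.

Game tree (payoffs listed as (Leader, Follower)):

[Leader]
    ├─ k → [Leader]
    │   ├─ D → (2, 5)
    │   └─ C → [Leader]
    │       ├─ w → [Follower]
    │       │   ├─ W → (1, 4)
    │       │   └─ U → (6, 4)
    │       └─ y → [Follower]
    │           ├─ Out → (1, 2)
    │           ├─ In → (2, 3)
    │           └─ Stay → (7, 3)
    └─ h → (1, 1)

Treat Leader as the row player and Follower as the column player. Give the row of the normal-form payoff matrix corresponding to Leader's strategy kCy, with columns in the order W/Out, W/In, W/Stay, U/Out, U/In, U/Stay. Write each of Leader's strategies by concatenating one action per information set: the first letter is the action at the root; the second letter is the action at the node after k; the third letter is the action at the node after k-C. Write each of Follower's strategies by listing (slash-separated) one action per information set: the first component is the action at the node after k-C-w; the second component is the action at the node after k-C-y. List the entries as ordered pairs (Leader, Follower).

vs W/Out: Leader plays k → Leader plays C at [k] → Leader plays y at [k-C] → Follower plays Out at [k-C-y] → (1, 2)
vs W/In: Leader plays k → Leader plays C at [k] → Leader plays y at [k-C] → Follower plays In at [k-C-y] → (2, 3)
vs W/Stay: Leader plays k → Leader plays C at [k] → Leader plays y at [k-C] → Follower plays Stay at [k-C-y] → (7, 3)
vs U/Out: Leader plays k → Leader plays C at [k] → Leader plays y at [k-C] → Follower plays Out at [k-C-y] → (1, 2)
vs U/In: Leader plays k → Leader plays C at [k] → Leader plays y at [k-C] → Follower plays In at [k-C-y] → (2, 3)
vs U/Stay: Leader plays k → Leader plays C at [k] → Leader plays y at [k-C] → Follower plays Stay at [k-C-y] → (7, 3)

(1,2) (2,3) (7,3) (1,2) (2,3) (7,3)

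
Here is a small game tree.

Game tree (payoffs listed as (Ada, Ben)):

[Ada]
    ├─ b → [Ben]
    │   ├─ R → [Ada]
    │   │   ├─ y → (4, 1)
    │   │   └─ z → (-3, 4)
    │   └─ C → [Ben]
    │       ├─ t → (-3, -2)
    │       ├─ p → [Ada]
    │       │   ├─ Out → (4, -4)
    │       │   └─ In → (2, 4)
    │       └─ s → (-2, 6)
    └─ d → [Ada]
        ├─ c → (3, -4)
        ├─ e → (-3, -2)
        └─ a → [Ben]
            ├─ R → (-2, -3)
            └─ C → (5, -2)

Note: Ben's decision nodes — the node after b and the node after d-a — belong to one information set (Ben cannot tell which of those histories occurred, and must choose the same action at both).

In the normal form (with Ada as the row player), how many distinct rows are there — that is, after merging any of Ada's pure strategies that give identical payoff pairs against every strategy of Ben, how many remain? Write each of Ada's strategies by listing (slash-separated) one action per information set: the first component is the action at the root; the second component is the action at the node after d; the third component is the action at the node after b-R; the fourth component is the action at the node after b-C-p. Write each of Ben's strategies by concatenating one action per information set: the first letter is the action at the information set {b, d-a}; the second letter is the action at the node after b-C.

7

Ada has 24 pure strategies: b/c/y/Out, b/c/y/In, b/c/z/Out, b/c/z/In, b/e/y/Out, b/e/y/In, b/e/z/Out, b/e/z/In, b/a/y/Out, b/a/y/In, b/a/z/Out, b/a/z/In, d/c/y/Out, d/c/y/In, d/c/z/Out, d/c/z/In, d/e/y/Out, d/e/y/In, d/e/z/Out, d/e/z/In, d/a/y/Out, d/a/y/In, d/a/z/Out, d/a/z/In. Columns: Rt, Rp, Rs, Ct, Cp, Cs.
{b/c/y/Out, b/e/y/Out, b/a/y/Out} → row (4,1) (4,1) (4,1) (-3,-2) (4,-4) (-2,6)
{b/c/y/In, b/e/y/In, b/a/y/In} → row (4,1) (4,1) (4,1) (-3,-2) (2,4) (-2,6)
{b/c/z/Out, b/e/z/Out, b/a/z/Out} → row (-3,4) (-3,4) (-3,4) (-3,-2) (4,-4) (-2,6)
{b/c/z/In, b/e/z/In, b/a/z/In} → row (-3,4) (-3,4) (-3,4) (-3,-2) (2,4) (-2,6)
{d/c/y/Out, d/c/y/In, d/c/z/Out, d/c/z/In} → row (3,-4) (3,-4) (3,-4) (3,-4) (3,-4) (3,-4)
{d/e/y/Out, d/e/y/In, d/e/z/Out, d/e/z/In} → row (-3,-2) (-3,-2) (-3,-2) (-3,-2) (-3,-2) (-3,-2)
{d/a/y/Out, d/a/y/In, d/a/z/Out, d/a/z/In} → row (-2,-3) (-2,-3) (-2,-3) (5,-2) (5,-2) (5,-2)
That's 7 distinct rows out of 24 strategies.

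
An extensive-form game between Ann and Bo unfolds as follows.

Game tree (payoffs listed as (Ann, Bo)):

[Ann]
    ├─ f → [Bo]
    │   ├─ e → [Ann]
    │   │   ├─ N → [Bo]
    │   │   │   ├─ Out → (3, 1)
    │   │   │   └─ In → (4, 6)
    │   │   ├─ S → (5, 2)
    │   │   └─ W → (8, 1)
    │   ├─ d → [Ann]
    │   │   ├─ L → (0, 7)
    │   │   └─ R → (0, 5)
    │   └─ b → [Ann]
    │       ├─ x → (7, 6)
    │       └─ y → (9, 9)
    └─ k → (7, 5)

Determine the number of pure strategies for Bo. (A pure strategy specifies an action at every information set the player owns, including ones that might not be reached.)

6

Bo owns the node after f with actions {e, d, b} — three choices.
Bo owns the node after f-e-N with actions {Out, In} — two choices.
A pure strategy fixes one action at each information set independently, so the count is the product 3 × 2 = 6.
(For reference, Ann has 24 pure strategies, giving a 6×24 normal-form matrix.)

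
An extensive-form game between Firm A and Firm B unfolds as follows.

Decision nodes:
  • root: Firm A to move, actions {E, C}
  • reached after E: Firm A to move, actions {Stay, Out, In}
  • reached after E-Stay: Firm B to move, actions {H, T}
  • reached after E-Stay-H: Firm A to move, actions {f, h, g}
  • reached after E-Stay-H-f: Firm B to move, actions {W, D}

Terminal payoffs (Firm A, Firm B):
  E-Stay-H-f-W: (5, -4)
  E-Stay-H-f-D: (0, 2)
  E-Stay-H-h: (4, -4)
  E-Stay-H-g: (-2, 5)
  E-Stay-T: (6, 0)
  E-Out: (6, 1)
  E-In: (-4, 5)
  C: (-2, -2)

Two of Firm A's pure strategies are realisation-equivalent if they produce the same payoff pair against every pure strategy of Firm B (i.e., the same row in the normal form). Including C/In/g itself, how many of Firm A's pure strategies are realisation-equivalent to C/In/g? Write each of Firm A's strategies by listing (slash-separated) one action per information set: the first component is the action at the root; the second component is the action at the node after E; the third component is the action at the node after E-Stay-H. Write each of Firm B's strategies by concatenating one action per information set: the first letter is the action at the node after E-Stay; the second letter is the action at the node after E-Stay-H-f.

Row for C/In/g (columns HW, HD, TW, TD): (-2,-2) (-2,-2) (-2,-2) (-2,-2).
Under C/In/g, Firm A's choice at the node after E and at the node after E-Stay-H can never be reached regardless of what Firm B does, so varying those choices leaves every outcome unchanged.
Holding the reachable choices fixed and varying the unreachable ones freely already gives 3 × 3 = 9 equivalent strategies.
No other strategy reproduces this row, so those 9 are the full class: C/Stay/f, C/Stay/h, C/Stay/g, C/Out/f, C/Out/h, C/Out/g, C/In/f, C/In/h, C/In/g.

9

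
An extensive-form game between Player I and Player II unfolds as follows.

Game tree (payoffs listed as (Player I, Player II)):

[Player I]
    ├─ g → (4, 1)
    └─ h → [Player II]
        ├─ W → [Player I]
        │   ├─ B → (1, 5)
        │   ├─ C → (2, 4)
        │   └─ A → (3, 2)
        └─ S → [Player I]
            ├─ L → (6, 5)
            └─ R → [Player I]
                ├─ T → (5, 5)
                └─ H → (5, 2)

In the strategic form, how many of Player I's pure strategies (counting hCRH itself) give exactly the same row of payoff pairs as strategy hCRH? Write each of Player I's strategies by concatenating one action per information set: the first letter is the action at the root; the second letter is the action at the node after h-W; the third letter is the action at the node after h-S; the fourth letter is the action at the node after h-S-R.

Row for hCRH (columns W, S): (2,4) (5,2).
Every one of Player I's information sets is on the play path for some reply by Player II when Player I follows hCRH.
Changing the action at any of them therefore changes at least one column, so only hCRH itself gives this row.

1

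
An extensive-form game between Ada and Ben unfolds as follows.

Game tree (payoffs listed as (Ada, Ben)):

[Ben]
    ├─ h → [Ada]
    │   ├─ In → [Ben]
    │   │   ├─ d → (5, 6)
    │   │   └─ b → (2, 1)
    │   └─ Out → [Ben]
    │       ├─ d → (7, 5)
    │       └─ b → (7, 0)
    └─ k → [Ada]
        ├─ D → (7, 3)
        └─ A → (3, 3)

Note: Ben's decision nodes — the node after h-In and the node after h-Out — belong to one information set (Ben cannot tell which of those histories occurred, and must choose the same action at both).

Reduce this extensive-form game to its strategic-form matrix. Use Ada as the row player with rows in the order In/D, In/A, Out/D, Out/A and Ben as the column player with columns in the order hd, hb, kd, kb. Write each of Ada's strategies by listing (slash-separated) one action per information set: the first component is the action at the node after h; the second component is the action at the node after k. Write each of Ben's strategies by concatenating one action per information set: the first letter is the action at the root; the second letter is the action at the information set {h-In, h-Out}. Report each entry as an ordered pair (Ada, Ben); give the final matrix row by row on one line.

In/D: (5,6) (2,1) (7,3) (7,3) | In/A: (5,6) (2,1) (3,3) (3,3) | Out/D: (7,5) (7,0) (7,3) (7,3) | Out/A: (7,5) (7,0) (3,3) (3,3)

            hd       hb       kd       kb
 In/D    (5,6)    (2,1)    (7,3)    (7,3)
 In/A    (5,6)    (2,1)    (3,3)    (3,3)
Out/D    (7,5)    (7,0)    (7,3)    (7,3)
Out/A    (7,5)    (7,0)    (3,3)    (3,3)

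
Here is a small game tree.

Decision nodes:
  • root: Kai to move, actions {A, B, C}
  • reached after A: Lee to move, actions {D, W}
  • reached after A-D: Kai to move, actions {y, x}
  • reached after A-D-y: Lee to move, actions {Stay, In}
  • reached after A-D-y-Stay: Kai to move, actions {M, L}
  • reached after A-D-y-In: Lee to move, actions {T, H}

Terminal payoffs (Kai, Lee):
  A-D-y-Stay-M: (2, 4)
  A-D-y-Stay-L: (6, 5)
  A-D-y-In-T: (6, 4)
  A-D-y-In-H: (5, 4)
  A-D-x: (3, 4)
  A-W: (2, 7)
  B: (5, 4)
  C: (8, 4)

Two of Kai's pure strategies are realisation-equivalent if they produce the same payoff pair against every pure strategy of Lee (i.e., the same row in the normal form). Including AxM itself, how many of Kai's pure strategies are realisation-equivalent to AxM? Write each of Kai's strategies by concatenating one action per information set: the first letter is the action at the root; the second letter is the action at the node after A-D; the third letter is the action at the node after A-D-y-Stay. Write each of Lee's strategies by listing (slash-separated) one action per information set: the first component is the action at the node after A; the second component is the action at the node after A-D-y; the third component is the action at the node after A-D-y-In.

Row for AxM (columns D/Stay/T, D/Stay/H, D/In/T, D/In/H, W/Stay/T, W/Stay/H, W/In/T, W/In/H): (3,4) (3,4) (3,4) (3,4) (2,7) (2,7) (2,7) (2,7).
Under AxM, Kai's choice at the node after A-D-y-Stay can never be reached regardless of what Lee does, so varying those choices leaves every outcome unchanged.
Holding the reachable choices fixed and varying the unreachable one freely already gives 2 equivalent strategies.
No other strategy reproduces this row, so those 2 are the full class: AxM, AxL.

2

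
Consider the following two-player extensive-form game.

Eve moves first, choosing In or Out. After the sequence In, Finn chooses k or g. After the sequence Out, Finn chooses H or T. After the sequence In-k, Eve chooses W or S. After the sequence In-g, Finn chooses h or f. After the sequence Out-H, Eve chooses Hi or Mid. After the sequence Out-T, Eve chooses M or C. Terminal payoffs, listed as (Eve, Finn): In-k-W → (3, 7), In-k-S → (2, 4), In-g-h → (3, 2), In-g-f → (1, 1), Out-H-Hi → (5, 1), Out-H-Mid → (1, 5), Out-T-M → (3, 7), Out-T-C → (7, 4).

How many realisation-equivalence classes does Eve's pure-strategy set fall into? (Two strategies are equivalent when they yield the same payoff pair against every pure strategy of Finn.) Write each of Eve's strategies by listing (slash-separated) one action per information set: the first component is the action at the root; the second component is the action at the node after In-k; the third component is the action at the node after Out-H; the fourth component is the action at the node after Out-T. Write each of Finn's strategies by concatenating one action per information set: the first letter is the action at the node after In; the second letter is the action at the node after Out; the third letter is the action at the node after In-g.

Eve has 16 pure strategies: In/W/Hi/M, In/W/Hi/C, In/W/Mid/M, In/W/Mid/C, In/S/Hi/M, In/S/Hi/C, In/S/Mid/M, In/S/Mid/C, Out/W/Hi/M, Out/W/Hi/C, Out/W/Mid/M, Out/W/Mid/C, Out/S/Hi/M, Out/S/Hi/C, Out/S/Mid/M, Out/S/Mid/C. Columns: kHh, kHf, kTh, kTf, gHh, gHf, gTh, gTf.
{In/W/Hi/M, In/W/Hi/C, In/W/Mid/M, In/W/Mid/C} → row (3,7) (3,7) (3,7) (3,7) (3,2) (1,1) (3,2) (1,1)
{In/S/Hi/M, In/S/Hi/C, In/S/Mid/M, In/S/Mid/C} → row (2,4) (2,4) (2,4) (2,4) (3,2) (1,1) (3,2) (1,1)
{Out/W/Hi/M, Out/S/Hi/M} → row (5,1) (5,1) (3,7) (3,7) (5,1) (5,1) (3,7) (3,7)
{Out/W/Hi/C, Out/S/Hi/C} → row (5,1) (5,1) (7,4) (7,4) (5,1) (5,1) (7,4) (7,4)
{Out/W/Mid/M, Out/S/Mid/M} → row (1,5) (1,5) (3,7) (3,7) (1,5) (1,5) (3,7) (3,7)
{Out/W/Mid/C, Out/S/Mid/C} → row (1,5) (1,5) (7,4) (7,4) (1,5) (1,5) (7,4) (7,4)
That's 6 distinct rows out of 16 strategies.

6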